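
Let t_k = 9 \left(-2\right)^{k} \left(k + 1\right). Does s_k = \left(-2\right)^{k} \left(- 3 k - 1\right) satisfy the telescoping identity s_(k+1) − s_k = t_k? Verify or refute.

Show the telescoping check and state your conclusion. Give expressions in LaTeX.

valid (s_(k+1) − s_k reduces to t_k)

s_(k+1) = 2*(-2)**k*(3*k + 4)
s_(k+1) − s_k = 9*(-2)**k*(k + 1)
(s_(k+1) − s_k) − t_k = 0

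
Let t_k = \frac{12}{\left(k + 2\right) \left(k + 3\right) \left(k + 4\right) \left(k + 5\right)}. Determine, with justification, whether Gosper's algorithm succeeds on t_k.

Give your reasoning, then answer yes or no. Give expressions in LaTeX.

r(k) = (k + 2)/(k + 6) after simplifying.
So A=k + 2 and B=k + 6, with C=1.
Key eq: (k + 2)·f(k+1) = (k + 5)·f(k) + (1).
From deg A=1, deg B=1, deg C=0: d=3.
Coefficient equations give f(k) = k*(k**2 + 9*k + 26)/72.
Then R = B(k−1)f/C = k*(k + 5)*(k**2 + 9*k + 26)/72, so s_k = R(k)·t_k = k*(k**2 + 9*k + 26)/(6*(k + 2)*(k + 3)*(k + 4)).
Verify: 12/(k**4 + 14*k**3 + 71*k**2 + 154*k + 120) matches t_k.

Yes. s_k = \frac{k \left(k^{2} + 9 k + 26\right)}{6 \left(k + 2\right) \left(k + 3\right) \left(k + 4\right)}.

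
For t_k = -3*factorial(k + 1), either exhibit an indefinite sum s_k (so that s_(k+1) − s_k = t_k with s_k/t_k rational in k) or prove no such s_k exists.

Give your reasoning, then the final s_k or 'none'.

no hypergeometric antidifference exists

Step 1: r(k) = k + 2.
Normal form (A,B,C) = (k + 2, 1, 1).
Key eq: (k + 2)·f(k+1) = (1)·f(k) + (1).
deg f ≤ -1 (via 1,0,0).
Bound -1 < 0, so the key equation has no polynomial solution.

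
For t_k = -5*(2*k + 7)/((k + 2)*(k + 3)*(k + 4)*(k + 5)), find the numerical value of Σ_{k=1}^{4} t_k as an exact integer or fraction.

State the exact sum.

Σ = -16/63

Ratio r(k) = (k + 2)*(2*k + 9)/((k + 6)*(2*k + 7)).
Factor: A=k + 2; B=k + 6; C=k + 7/2.
Solve (k + 2)·f(k+1) − (k + 5)·f(k) = k + 7/2.
Degrees (1,1,1) ⇒ d ≤ 3.
A polynomial solution: f(k) = k*(k + 3)*(k + 6)/16.
So s_k = (B(k−1)f/C)·t_k = (k*(k + 3)*(k + 5)*(k + 6)/(8*(2*k + 7)))·t_k = 5*k*(-k - 6)/(8*(k**2 + 6*k + 8)).
Verify: 5*(-2*k - 7)/(k**4 + 14*k**3 + 71*k**2 + 154*k + 120) matches t_k.
Evaluate s at k=5 and k=1: -275/504 and -7/24; difference -16/63.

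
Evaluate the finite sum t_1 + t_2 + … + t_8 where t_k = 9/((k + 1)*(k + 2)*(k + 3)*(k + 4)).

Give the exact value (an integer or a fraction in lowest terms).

Σ = 27/220

The ratio is (k + 1)/(k + 5).
Factor: A=k + 1; B=k + 5; C=1.
Key eq: (k + 1)·f(k+1) = (k + 4)·f(k) + (1).
Bound: deg f ≤ 3.
Solving with deg f ≤ 3: f(k) = k*(k**2 + 6*k + 11)/18.
Then R = B(k−1)f/C = k*(k + 4)*(k**2 + 6*k + 11)/18, so s_k = R(k)·t_k = k*(k**2 + 6*k + 11)/(2*(k + 1)*(k + 2)*(k + 3)).
Δs = 9/(k**4 + 10*k**3 + 35*k**2 + 50*k + 24), as required.
Evaluate s at k=9 and k=1: 219/440 and 3/8; difference 27/220.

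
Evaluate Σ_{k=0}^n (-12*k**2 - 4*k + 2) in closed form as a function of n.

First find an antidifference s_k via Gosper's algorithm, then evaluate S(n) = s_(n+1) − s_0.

S(n) = -4*n**3 - 8*n**2 - 2*n + 2

Step 1: r(k) = (6*k**2 + 14*k + 7)/(6*k**2 + 2*k - 1).
So A=1 and B=1, with C=k**2 + k/3 - 1/6.
Key eq: (1)·f(k+1) = (1)·f(k) + (k**2 + k/3 - 1/6).
d = 3 from the (0,0,2) case.
Coefficient equations give f(k) = k*(2*k**2 - 2*k - 1)/6.
Certificate R = B(k−1)f/C = k*(2*k**2 - 2*k - 1)/(6*k**2 + 2*k - 1) gives s_k = 2*k*(-2*k**2 + 2*k + 1).
Verify: -12*k**2 - 4*k + 2 matches t_k.
s_(n+1) = -4*n**3 - 8*n**2 - 2*n + 2 and s_(0) = 0, so S(n) = -4*n**3 - 8*n**2 - 2*n + 2.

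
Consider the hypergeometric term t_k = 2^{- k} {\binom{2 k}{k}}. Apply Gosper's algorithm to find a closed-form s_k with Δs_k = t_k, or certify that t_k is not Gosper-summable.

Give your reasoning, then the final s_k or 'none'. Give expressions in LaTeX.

none — t_k is not Gosper-summable

r(k) = (2*k + 1)/(k + 1) after simplifying.
So A=2*k + 1 and B=k + 1, with C=1.
Need (2*k + 1)·f(k+1) − (k)·f(k) = 1.
Bound: deg f ≤ -1.
d = -1 < 0 ⇒ no nonzero polynomial f; not summable.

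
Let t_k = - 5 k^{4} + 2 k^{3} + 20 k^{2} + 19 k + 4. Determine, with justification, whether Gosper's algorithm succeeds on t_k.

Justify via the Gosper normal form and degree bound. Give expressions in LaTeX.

t_(k+1)/t_k = (5*k**4 + 18*k**3 + 4*k**2 - 45*k - 40)/(5*k**4 - 2*k**3 - 20*k**2 - 19*k - 4).
Normal form (A,B,C) = (1, 1, k**4 - 2*k**3/5 - 4*k**2 - 19*k/5 - 4/5).
Key eq: (1)·f(k+1) = (1)·f(k) + (k**4 - 2*k**3/5 - 4*k**2 - 19*k/5 - 4/5).
Bound: deg f ≤ 5.
Solve for f: f(k) = k*(k**4 - 3*k**3 - 4*k**2 + 2)/5 (degree 5 ≤ 5).
R(k) = B(k−1)·f(k)/C(k) = k*(k**4 - 3*k**3 - 4*k**2 + 2)/(5*k**4 - 2*k**3 - 20*k**2 - 19*k - 4); s_k = R·t_k = k*(-k**4 + 3*k**3 + 4*k**2 - 2).
s_(k+1) − s_k = -5*k**4 + 2*k**3 + 20*k**2 + 19*k + 4 = t_k.

Yes. s_k = k \left(- k^{4} + 3 k^{3} + 4 k^{2} - 2\right).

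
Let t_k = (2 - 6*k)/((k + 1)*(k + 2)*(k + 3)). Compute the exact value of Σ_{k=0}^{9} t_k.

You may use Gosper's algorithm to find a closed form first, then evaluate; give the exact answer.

t_(k+1)/t_k = (k + 1)*(3*k + 2)/((k + 4)*(3*k - 1)).
A = k + 1, B = k + 4, C = k - 1/3.
Solve (k + 1)·f(k+1) − (k + 3)·f(k) = k - 1/3.
Bound: deg f ≤ 2.
Coefficient equations give f(k) = k*(k - 3)/6.
Get s_k = R·t_k = -k*(k - 3)/((k + 1)*(k + 2)) with R(k) = B(k−1)f(k)/C(k) = k*(k - 3)*(k + 3)/(2*(3*k - 1)).
Check: Δs_k = 2*(1 - 3*k)/(k**3 + 6*k**2 + 11*k + 6). ✓
Sum = s_(10) − s_(0); s_(10) = -35/66, s_(0) = 0 ⇒ -35/66.

Σ = -35/66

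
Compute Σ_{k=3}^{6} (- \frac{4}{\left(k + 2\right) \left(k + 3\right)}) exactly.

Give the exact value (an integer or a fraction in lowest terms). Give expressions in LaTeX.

r(k) = (k + 2)/(k + 4) after simplifying.
So A=k + 2 and B=k + 4, with C=1.
Key eq: (k + 2)·f(k+1) = (k + 3)·f(k) + (1).
From deg A=1, deg B=1, deg C=0: d=1.
Match coefficients ⇒ f(k) = k/2.
Then R = B(k−1)f/C = k*(k + 3)/2, so s_k = R(k)·t_k = -2*k/(k + 2).
Check: Δs_k = -4/(k**2 + 5*k + 6). ✓
Telescoping: Σ = s_(7) − s_(3) = -14/9 − (-6/5) = -16/45.

Σ = -16/45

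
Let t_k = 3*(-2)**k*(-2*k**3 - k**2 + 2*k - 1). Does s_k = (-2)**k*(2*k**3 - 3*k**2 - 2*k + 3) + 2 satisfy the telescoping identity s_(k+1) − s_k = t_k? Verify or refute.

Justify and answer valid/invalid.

s_(k+1) = 2*(-2)**k*(2*k - 2*(k + 1)**3 + 3*(k + 1)**2 - 1) + 2
s_(k+1) − s_k = 3*(-2)**k*(-2*k**3 - k**2 + 2*k - 1)
(s_(k+1) − s_k) − t_k = 0

valid (s_(k+1) − s_k reduces to t_k)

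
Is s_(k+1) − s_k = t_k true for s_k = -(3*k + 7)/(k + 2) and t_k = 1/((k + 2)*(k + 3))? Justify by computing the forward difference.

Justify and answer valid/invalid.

s_(k+1) = (-3*k - 10)/(k + 3)
s_(k+1) − s_k = 1/(k**2 + 5*k + 6)
(s_(k+1) − s_k) − t_k = 0

Valid: the claim telescopes to t_k.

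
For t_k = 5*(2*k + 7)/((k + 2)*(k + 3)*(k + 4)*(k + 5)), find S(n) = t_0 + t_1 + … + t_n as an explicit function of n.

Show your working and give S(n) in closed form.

Step 1: r(k) = (k + 2)*(2*k + 9)/((k + 6)*(2*k + 7)).
Take A(k)=k + 2, B(k)=k + 6, C(k)=k + 7/2.
Key eq: (k + 2)·f(k+1) = (k + 5)·f(k) + (k + 7/2).
d = 3 from the (1,1,1) case.
A polynomial solution: f(k) = k*(k + 3)*(k + 6)/16.
Then R = B(k−1)f/C = k*(k + 3)*(k + 5)*(k + 6)/(8*(2*k + 7)), so s_k = R(k)·t_k = 5*k*(k + 6)/(8*(k**2 + 6*k + 8)).
Check: Δs_k = 5*(2*k + 7)/(k**4 + 14*k**3 + 71*k**2 + 154*k + 120). ✓
Evaluate: s_(n+1) = 5*(n**2 + 8*n + 7)/(8*(n**2 + 8*n + 15)); subtract s_(0) = 0 ⇒ S(n) = 5*(n**2 + 8*n + 7)/(8*(n**2 + 8*n + 15)).

S(n) = 5*(n**2 + 8*n + 7)/(8*(n**2 + 8*n + 15))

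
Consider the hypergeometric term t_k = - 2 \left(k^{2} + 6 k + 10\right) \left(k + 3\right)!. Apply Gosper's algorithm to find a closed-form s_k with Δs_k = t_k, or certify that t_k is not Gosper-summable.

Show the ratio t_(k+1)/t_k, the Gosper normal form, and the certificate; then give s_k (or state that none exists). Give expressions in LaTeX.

s_k = - 2 \left(k + 2\right) \left(k + 3\right)!

The ratio is (k + 4)*(6*k + (k + 1)**2 + 16)/(k**2 + 6*k + 10).
Take A(k)=k + 4, B(k)=1, C(k)=k**2 + 6*k + 10.
Solve (k + 4)·f(k+1) − (1)·f(k) = k**2 + 6*k + 10.
From deg A=1, deg B=0, deg C=2: d=1.
Solving with deg f ≤ 1: f(k) = k + 2.
Then R = B(k−1)f/C = (k + 2)/(k**2 + 6*k + 10), so s_k = R(k)·t_k = -2*(k + 2)*factorial(k + 3).
s_(k+1) − s_k = -2*(k**2 + 6*k + 10)*factorial(k + 3) = t_k.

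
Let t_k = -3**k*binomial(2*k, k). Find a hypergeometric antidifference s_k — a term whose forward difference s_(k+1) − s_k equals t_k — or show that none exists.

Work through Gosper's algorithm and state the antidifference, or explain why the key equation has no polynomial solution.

t_(k+1)/t_k = 6*(2*k + 1)/(k + 1).
So A=12*k + 6 and B=k + 1, with C=1.
Solve (12*k + 6)·f(k+1) − (k)·f(k) = 1.
From deg A=1, deg B=1, deg C=0: d=-1.
d = -1 < 0 ⇒ no nonzero polynomial f; not summable.

none (Gosper's algorithm certifies no s_k)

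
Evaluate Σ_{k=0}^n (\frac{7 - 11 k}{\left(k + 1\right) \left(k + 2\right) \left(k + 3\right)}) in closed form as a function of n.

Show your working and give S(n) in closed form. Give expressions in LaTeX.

S(n) = \frac{- n^{2} + 6 n + 7}{n^{2} + 5 n + 6}

r(k) = (k + 1)*(11*k + 4)/((k + 4)*(11*k - 7)) after simplifying.
Take A(k)=k + 1, B(k)=k + 4, C(k)=k - 7/11.
Need (k + 1)·f(k+1) − (k + 3)·f(k) = k - 7/11.
Bound: deg f ≤ 2.
Match coefficients ⇒ f(k) = k*(k - 8)/11.
Then R = B(k−1)f/C = k*(k - 8)*(k + 3)/(11*k - 7), so s_k = R(k)·t_k = k*(8 - k)/((k + 1)*(k + 2)).
Check: Δs_k = (7 - 11*k)/(k**3 + 6*k**2 + 11*k + 6). ✓
s_(n+1) = (-n**2 + 6*n + 7)/(n**2 + 5*n + 6) and s_(0) = 0, so S(n) = (-n**2 + 6*n + 7)/(n**2 + 5*n + 6).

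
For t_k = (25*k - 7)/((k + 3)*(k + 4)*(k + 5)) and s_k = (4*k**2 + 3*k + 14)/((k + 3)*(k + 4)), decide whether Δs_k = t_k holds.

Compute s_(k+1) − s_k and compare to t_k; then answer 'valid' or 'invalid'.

Valid — Δs_k = t_k.

s_(k+1) = (3*k + 4*(k + 1)**2 + 17)/((k + 4)*(k + 5))
s_(k+1) − s_k = (25*k - 7)/(k**3 + 12*k**2 + 47*k + 60)
(s_(k+1) − s_k) − t_k = 0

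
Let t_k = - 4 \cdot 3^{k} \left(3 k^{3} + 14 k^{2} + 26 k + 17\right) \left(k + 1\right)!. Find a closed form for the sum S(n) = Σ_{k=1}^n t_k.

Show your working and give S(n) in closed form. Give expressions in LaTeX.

S(n) = - 12 \cdot 3^{n} n^{4} n! - 72 \cdot 3^{n} n^{3} n! - 168 \cdot 3^{n} n^{2} n! - 180 \cdot 3^{n} n n! - 72 \cdot 3^{n} n! + 72

t_(k+1)/t_k = 3*(3*k**4 + 29*k**3 + 109*k**2 + 186*k + 120)/(3*k**3 + 14*k**2 + 26*k + 17).
Factor: A=3*k + 6; B=1; C=k**3 + 14*k**2/3 + 26*k/3 + 17/3.
Solve (3*k + 6)·f(k+1) − (1)·f(k) = k**3 + 14*k**2/3 + 26*k/3 + 17/3.
From deg A=1, deg B=0, deg C=3: d=2.
Solving with deg f ≤ 2: f(k) = (k**2 + k + 1)/3.
R(k) = B(k−1)·f(k)/C(k) = (k**2 + k + 1)/(3*k**3 + 14*k**2 + 26*k + 17); s_k = R·t_k = -4*3**k*(k**2 + k + 1)*factorial(k + 1).
Δs = -4*3**k*(3*k**3 + 14*k**2 + 26*k + 17)*factorial(k + 1), as required.
Σ_(k=1)^n t_k = s_(n+1) − s_(1) = (-12*3**n*(n**2 + 3*n + 3)*factorial(n + 2)) − (-72), i.e. -12*3**n*n**4*factorial(n) - 72*3**n*n**3*factorial(n) - 168*3**n*n**2*factorial(n) - 180*3**n*n*factorial(n) - 72*3**n*factorial(n) + 72.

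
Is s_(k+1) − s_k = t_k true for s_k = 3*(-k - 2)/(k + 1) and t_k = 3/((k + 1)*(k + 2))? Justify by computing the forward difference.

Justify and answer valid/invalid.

valid; difference matches t_k

s_(k+1) = 3*(-k - 3)/(k + 2)
s_(k+1) − s_k = 3/(k**2 + 3*k + 2)
(s_(k+1) − s_k) − t_k = 0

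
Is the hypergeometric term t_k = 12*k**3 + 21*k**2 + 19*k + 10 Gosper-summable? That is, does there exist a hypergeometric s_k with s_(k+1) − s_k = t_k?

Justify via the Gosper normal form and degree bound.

Yes. s_k = k*(3*k**3 + k**2 + 2*k + 4).

Compute t_(k+1)/t_k: get (12*k**3 + 57*k**2 + 97*k + 62)/(12*k**3 + 21*k**2 + 19*k + 10).
Factor: A=1; B=1; C=k**3 + 7*k**2/4 + 19*k/12 + 5/6.
Need (1)·f(k+1) − (1)·f(k) = k**3 + 7*k**2/4 + 19*k/12 + 5/6.
Bound: deg f ≤ 4.
A polynomial solution: f(k) = k*(k + 1)*(3*k**2 - 2*k + 4)/12.
Get s_k = R·t_k = k*(3*k**3 + k**2 + 2*k + 4) with R(k) = B(k−1)f(k)/C(k) = k*(3*k**2 - 2*k + 4)/(12*k**2 + 9*k + 10).
Verify: 12*k**3 + 21*k**2 + 19*k + 10 matches t_k.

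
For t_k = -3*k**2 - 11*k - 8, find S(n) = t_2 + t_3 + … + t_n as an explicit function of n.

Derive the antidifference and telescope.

S(n) = -n**3 - 7*n**2 - 14*n + 22

t_(k+1)/t_k = (3*k**2 + 17*k + 22)/(3*k**2 + 11*k + 8).
A = 1, B = 1, C = k**2 + 11*k/3 + 8/3.
Set up (1)·f(k+1) − (1)·f(k) − (k**2 + 11*k/3 + 8/3) = 0.
deg f ≤ 3 (via 0,0,2).
Solve for f: f(k) = k*(k + 1)*(k + 3)/3 (degree 3 ≤ 3).
Get s_k = R·t_k = k*(-k**2 - 4*k - 3) with R(k) = B(k−1)f(k)/C(k) = k*(k + 3)/(3*k + 8).
Check: Δs_k = -3*k**2 - 11*k - 8. ✓
s_(n+1) = -n**3 - 7*n**2 - 14*n - 8 and s_(2) = -30, so S(n) = -n**3 - 7*n**2 - 14*n + 22.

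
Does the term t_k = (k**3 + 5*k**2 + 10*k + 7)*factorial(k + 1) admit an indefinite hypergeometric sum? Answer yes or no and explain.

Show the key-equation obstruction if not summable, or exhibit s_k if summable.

Compute t_(k+1)/t_k: get (k**4 + 10*k**3 + 39*k**2 + 69*k + 46)/(k**3 + 5*k**2 + 10*k + 7).
Gosper form: A/B · C(k+1)/C(k) with A=k + 2, B=1, C=k**3 + 5*k**2 + 10*k + 7.
Key eq: (k + 2)·f(k+1) = (1)·f(k) + (k**3 + 5*k**2 + 10*k + 7).
deg f ≤ 2 (via 1,0,3).
A polynomial solution: f(k) = (k + 1)**2.
So s_k = (B(k−1)f/C)·t_k = ((k + 1)**2/(k**3 + 5*k**2 + 10*k + 7))·t_k = (k + 1)**2*factorial(k + 1).
s_(k+1) − s_k = (k**3 + 5*k**2 + 10*k + 7)*factorial(k + 1) = t_k.

Yes. s_k = (k + 1)**2*factorial(k + 1).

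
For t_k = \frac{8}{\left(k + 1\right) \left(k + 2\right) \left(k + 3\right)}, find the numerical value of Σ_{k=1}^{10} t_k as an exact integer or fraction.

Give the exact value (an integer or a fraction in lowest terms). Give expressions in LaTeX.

Σ = 25/39

The ratio is (k + 1)/(k + 4).
A = k + 1, B = k + 4, C = 1.
f must satisfy (k + 1)·f(k+1) − (k + 3)·f(k) = 1.
deg f ≤ 2 (via 1,1,0).
Coefficient equations give f(k) = k*(k + 3)/4.
So s_k = (B(k−1)f/C)·t_k = (k*(k + 3)**2/4)·t_k = 2*k*(k + 3)/((k + 1)*(k + 2)).
Δs = 8/(k**3 + 6*k**2 + 11*k + 6), as required.
Σ_(k=1)^(10) t_k = s_(11) − s_(1) = 77/39 − (4/3) = 25/39.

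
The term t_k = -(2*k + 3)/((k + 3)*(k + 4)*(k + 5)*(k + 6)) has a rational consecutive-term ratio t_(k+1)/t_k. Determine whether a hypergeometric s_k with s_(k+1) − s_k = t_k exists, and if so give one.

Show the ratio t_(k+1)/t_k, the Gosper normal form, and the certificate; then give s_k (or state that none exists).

s_k = k*(-k**2 - 12*k - 17)/(30*(k + 3)*(k + 4)*(k + 5))

The ratio is (k + 3)*(2*k + 5)/((k + 7)*(2*k + 3)).
Take A(k)=k + 3, B(k)=k + 7, C(k)=k + 3/2.
f must satisfy (k + 3)·f(k+1) − (k + 6)·f(k) = k + 3/2.
Degrees (1,1,1) ⇒ d ≤ 3.
A polynomial solution: f(k) = k*(k**2 + 12*k + 17)/60.
R(k) = B(k−1)·f(k)/C(k) = k*(k + 6)*(k**2 + 12*k + 17)/(30*(2*k + 3)); s_k = R·t_k = k*(-k**2 - 12*k - 17)/(30*(k + 3)*(k + 4)*(k + 5)).
s_(k+1) − s_k = (-2*k - 3)/(k**4 + 18*k**3 + 119*k**2 + 342*k + 360) = t_k.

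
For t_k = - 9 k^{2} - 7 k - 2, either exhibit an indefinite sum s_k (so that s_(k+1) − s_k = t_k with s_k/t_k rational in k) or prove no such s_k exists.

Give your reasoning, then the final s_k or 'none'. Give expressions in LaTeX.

r(k) = (9*k**2 + 25*k + 18)/(9*k**2 + 7*k + 2) after simplifying.
Gosper form: A/B · C(k+1)/C(k) with A=1, B=1, C=k**2 + 7*k/9 + 2/9.
Need (1)·f(k+1) − (1)·f(k) = k**2 + 7*k/9 + 2/9.
Degrees (0,0,2) ⇒ d ≤ 3.
Solving with deg f ≤ 3: f(k) = k**2*(3*k - 1)/9.
Certificate R = B(k−1)f/C = k**2*(3*k - 1)/(9*k**2 + 7*k + 2) gives s_k = k**2*(1 - 3*k).
Check: Δs_k = -9*k**2 - 7*k - 2. ✓

s_k = k^{2} \left(1 - 3 k\right)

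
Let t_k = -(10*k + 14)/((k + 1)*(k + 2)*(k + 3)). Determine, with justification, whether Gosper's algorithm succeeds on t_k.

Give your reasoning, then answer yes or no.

Step 1: r(k) = (k + 1)*(5*k + 12)/((k + 4)*(5*k + 7)).
Factor: A=k + 1; B=k + 4; C=k + 7/5.
Key eq: (k + 1)·f(k+1) = (k + 3)·f(k) + (k + 7/5).
Bound: deg f ≤ 2.
Coefficient equations give f(k) = k*(3*k + 4)/5.
Get s_k = R·t_k = -2*k*(3*k + 4)/((k + 1)*(k + 2)) with R(k) = B(k−1)f(k)/C(k) = k*(k + 3)*(3*k + 4)/(5*k + 7).
s_(k+1) − s_k = 2*(-5*k - 7)/(k**3 + 6*k**2 + 11*k + 6) = t_k.

Yes. s_k = -2*k*(3*k + 4)/((k + 1)*(k + 2)).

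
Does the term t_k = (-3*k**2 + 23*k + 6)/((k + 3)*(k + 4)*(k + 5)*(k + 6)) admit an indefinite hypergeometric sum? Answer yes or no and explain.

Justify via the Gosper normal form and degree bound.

Yes. s_k = k*(3*k - 1)/((k + 3)*(k + 4)*(k + 5)).

r(k) = (k + 3)*(23*k - 3*(k + 1)**2 + 29)/((k + 7)*(-3*k**2 + 23*k + 6)) after simplifying.
A = k + 3, B = k + 7, C = k**2 - 23*k/3 - 2.
Need (k + 3)·f(k+1) − (k + 6)·f(k) = k**2 - 23*k/3 - 2.
From deg A=1, deg B=1, deg C=2: d=3.
Coefficient equations give f(k) = -k*(3*k - 1)/3.
So s_k = (B(k−1)f/C)·t_k = (-k*(k + 6)*(3*k - 1)/(3*k**2 - 23*k - 6))·t_k = k*(3*k - 1)/((k + 3)*(k + 4)*(k + 5)).
Verify: (-3*k**2 + 23*k + 6)/(k**4 + 18*k**3 + 119*k**2 + 342*k + 360) matches t_k.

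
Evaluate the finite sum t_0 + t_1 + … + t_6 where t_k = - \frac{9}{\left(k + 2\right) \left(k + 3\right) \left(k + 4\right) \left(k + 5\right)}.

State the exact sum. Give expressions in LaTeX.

The ratio is (k + 2)/(k + 6).
Factor: A=k + 2; B=k + 6; C=1.
Need (k + 2)·f(k+1) − (k + 5)·f(k) = 1.
From deg A=1, deg B=1, deg C=0: d=3.
Solve for f: f(k) = k*(k**2 + 9*k + 26)/72 (degree 3 ≤ 3).
Get s_k = R·t_k = k*(-k**2 - 9*k - 26)/(8*(k + 2)*(k + 3)*(k + 4)) with R(k) = B(k−1)f(k)/C(k) = k*(k + 5)*(k**2 + 9*k + 26)/72.
Verify: -9/(k**4 + 14*k**3 + 71*k**2 + 154*k + 120) matches t_k.
Telescoping: Σ = s_(7) − s_(0) = -161/1320 − (0) = -161/1320.

Σ = -161/1320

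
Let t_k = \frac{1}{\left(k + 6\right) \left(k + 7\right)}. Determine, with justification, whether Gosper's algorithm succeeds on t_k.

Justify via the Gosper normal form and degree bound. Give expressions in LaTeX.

Yes. s_k = \frac{k}{6 \left(k + 6\right)}.

Ratio r(k) = (k + 6)/(k + 8).
Factor: A=k + 6; B=k + 8; C=1.
Solve (k + 6)·f(k+1) − (k + 7)·f(k) = 1.
deg f ≤ 1 (via 1,1,0).
Match coefficients ⇒ f(k) = k/6.
Then R = B(k−1)f/C = k*(k + 7)/6, so s_k = R(k)·t_k = k/(6*(k + 6)).
s_(k+1) − s_k = 1/(k**2 + 13*k + 42) = t_k.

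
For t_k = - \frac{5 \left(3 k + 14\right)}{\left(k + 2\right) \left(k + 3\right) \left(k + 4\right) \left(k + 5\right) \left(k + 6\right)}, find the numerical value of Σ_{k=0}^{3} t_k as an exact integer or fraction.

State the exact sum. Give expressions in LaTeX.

Step 1: r(k) = (k + 2)*(3*k + 17)/((k + 7)*(3*k + 14)).
Gosper form: A/B · C(k+1)/C(k) with A=k + 2, B=k + 7, C=k + 14/3.
Key eq: (k + 2)·f(k+1) = (k + 6)·f(k) + (k + 14/3).
Degrees (1,1,1) ⇒ d ≤ 4.
A polynomial solution: f(k) = k*(k + 4)*(k**2 + 10*k + 31)/90.
Get s_k = R·t_k = k*(-k**2 - 10*k - 31)/(6*(k**3 + 10*k**2 + 31*k + 30)) with R(k) = B(k−1)f(k)/C(k) = k*(k + 4)*(k + 6)*(k**2 + 10*k + 31)/(30*(3*k + 14)).
s_(k+1) − s_k = 5*(-3*k - 14)/(k**5 + 20*k**4 + 155*k**3 + 580*k**2 + 1044*k + 720) = t_k.
Sum = s_(4) − s_(0); s_(4) = -29/189, s_(0) = 0 ⇒ -29/189.

Σ = -29/189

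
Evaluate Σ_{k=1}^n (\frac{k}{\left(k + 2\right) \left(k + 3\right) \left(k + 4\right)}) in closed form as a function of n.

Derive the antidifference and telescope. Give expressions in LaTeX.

S(n) = \frac{n \left(n + 1\right)}{6 \left(n^{2} + 7 n + 12\right)}

t_(k+1)/t_k = (k + 1)*(k + 2)/(k*(k + 5)).
Factor: A=k + 2; B=k + 5; C=k.
Need (k + 2)·f(k+1) − (k + 4)·f(k) = k.
d = 2 from the (1,1,1) case.
Solve for f: f(k) = k*(k - 1)/6 (degree 2 ≤ 2).
Then R = B(k−1)f/C = (k - 1)*(k + 4)/6, so s_k = R(k)·t_k = k*(k - 1)/(6*(k + 2)*(k + 3)).
Check: Δs_k = k/(k**3 + 9*k**2 + 26*k + 24). ✓
Evaluate: s_(n+1) = n*(n + 1)/(6*(n**2 + 7*n + 12)); subtract s_(1) = 0 ⇒ S(n) = n*(n + 1)/(6*(n**2 + 7*n + 12)).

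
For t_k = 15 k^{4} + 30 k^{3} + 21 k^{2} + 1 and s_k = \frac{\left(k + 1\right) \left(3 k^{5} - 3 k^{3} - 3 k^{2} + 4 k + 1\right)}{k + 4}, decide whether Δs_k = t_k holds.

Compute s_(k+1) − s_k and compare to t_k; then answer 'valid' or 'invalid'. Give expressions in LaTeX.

s_(k+1) = (k + 2)*(4*k + 3*(k + 1)**5 - 3*(k + 1)**3 - 3*(k + 1)**2 + 5)/(k + 5)
s_(k+1) − s_k = (15*k**6 + 129*k**5 + 321*k**4 + 357*k**3 + 160*k**2 + 18*k + 11)/(k**2 + 9*k + 20)
(s_(k+1) − s_k) − t_k = 9*(-4*k**5 - 30*k**4 - 48*k**3 - 29*k**2 + k - 1)/(k**2 + 9*k + 20)

Invalid: residual \frac{9 \left(- 4 k^{5} - 30 k^{4} - 48 k^{3} - 29 k^{2} + k - 1\right)}{k^{2} + 9 k + 20} ≠ 0.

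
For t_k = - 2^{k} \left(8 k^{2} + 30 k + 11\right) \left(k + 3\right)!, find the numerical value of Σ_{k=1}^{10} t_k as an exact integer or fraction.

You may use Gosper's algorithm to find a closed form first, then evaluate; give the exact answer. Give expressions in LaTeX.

t_(k+1)/t_k = 2*(8*k**3 + 78*k**2 + 233*k + 196)/(8*k**2 + 30*k + 11).
So A=2*k + 8 and B=1, with C=k**2 + 15*k/4 + 11/8.
Solve (2*k + 8)·f(k+1) − (1)·f(k) = k**2 + 15*k/4 + 11/8.
deg f ≤ 1 (via 1,0,2).
Coefficient equations give f(k) = (4*k - 3)/8.
Get s_k = R·t_k = -2**k*(4*k - 3)*factorial(k + 3) with R(k) = B(k−1)f(k)/C(k) = (4*k - 3)/(8*k**2 + 30*k + 11).
Δs = -2**k*(8*k**2 + 30*k + 11)*factorial(k + 3), as required.
Σ_(k=1)^(10) t_k = s_(11) − s_(1) = -7320186755481600 − (-48) = -7320186755481552.

Σ = -7320186755481552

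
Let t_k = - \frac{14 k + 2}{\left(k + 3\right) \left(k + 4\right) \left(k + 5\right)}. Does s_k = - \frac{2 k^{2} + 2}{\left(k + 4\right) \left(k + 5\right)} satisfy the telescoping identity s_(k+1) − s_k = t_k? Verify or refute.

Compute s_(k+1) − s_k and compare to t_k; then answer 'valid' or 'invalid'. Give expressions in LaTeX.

Invalid: residual \frac{4 k \left(7 - k\right)}{k^{4} + 18 k^{3} + 119 k^{2} + 342 k + 360} ≠ 0.

s_(k+1) = 2*(-(k + 1)**2 - 1)/((k + 5)*(k + 6))
s_(k+1) − s_k = 2*(-9*k - 2)/(k**3 + 15*k**2 + 74*k + 120)
(s_(k+1) − s_k) − t_k = 4*k*(7 - k)/(k**4 + 18*k**3 + 119*k**2 + 342*k + 360)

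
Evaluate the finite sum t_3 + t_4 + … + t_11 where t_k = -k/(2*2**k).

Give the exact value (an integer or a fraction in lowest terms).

Σ = -2035/4096

The ratio is (k + 1)/(2*k).
So A=1/2 and B=1, with C=k.
Need (1/2)·f(k+1) − (1)·f(k) = k.
Bound: deg f ≤ 1.
Match coefficients ⇒ f(k) = -2*(k + 1).
Certificate R = B(k−1)f/C = -2*(k + 1)/k gives s_k = (k + 1)/2**k.
Verify: -k/(2*2**k) matches t_k.
Telescoping: Σ = s_(12) − s_(3) = 13/4096 − (1/2) = -2035/4096.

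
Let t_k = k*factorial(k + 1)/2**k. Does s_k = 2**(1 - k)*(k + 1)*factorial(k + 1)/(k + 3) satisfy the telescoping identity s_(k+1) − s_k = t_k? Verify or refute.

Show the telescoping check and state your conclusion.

Invalid: residual -2**(1 - k)*(k**2 + 3*k - 2)*factorial(k + 1)/((k + 3)*(k + 4)) ≠ 0.

s_(k+1) = (k + 2)*factorial(k + 2)/(2**k*(k + 4))
s_(k+1) − s_k = (k**3 + 5*k**2 + 6*k + 4)*factorial(k + 1)/(2**k*(k + 3)*(k + 4))
(s_(k+1) − s_k) − t_k = -2**(1 - k)*(k**2 + 3*k - 2)*factorial(k + 1)/((k + 3)*(k + 4))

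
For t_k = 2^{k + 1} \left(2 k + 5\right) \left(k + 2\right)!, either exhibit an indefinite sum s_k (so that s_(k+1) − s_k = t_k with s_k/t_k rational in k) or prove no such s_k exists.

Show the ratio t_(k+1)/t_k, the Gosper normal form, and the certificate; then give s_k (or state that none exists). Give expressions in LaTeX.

s_k = 2^{k + 1} \left(k + 2\right)!

Step 1: r(k) = 2*(k + 3)*(2*k + 7)/(2*k + 5).
Take A(k)=2*k + 6, B(k)=1, C(k)=k + 5/2.
Solve (2*k + 6)·f(k+1) − (1)·f(k) = k + 5/2.
Degrees (1,0,1) ⇒ d ≤ 0.
Solving with deg f ≤ 0: f(k) = 1/2.
Then R = B(k−1)f/C = 1/(2*k + 5), so s_k = R(k)·t_k = 2**(k + 1)*factorial(k + 2).
Check: Δs_k = 2**(k + 1)*(2*k + 5)*factorial(k + 2). ✓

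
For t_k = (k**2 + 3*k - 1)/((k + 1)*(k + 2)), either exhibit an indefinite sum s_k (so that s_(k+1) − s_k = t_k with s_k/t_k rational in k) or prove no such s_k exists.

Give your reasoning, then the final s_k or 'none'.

Step 1: r(k) = (k + 1)*(3*k + (k + 1)**2 + 2)/((k + 3)*(k**2 + 3*k - 1)).
Normal form (A,B,C) = (k + 1, k + 3, k**2 + 3*k - 1).
Solve (k + 1)·f(k+1) − (k + 2)·f(k) = k**2 + 3*k - 1.
Degrees (1,1,2) ⇒ d ≤ 2.
Solving with deg f ≤ 2: f(k) = k*(k - 2).
Then R = B(k−1)f/C = k*(k - 2)*(k + 2)/(k**2 + 3*k - 1), so s_k = R(k)·t_k = k*(k - 2)/(k + 1).
Δs = (k**2 + 3*k - 1)/(k**2 + 3*k + 2), as required.

s_k = k*(k - 2)/(k + 1)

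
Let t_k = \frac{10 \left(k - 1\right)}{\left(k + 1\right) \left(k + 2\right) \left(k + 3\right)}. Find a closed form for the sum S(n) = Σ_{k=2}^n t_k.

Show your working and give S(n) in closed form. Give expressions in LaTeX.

S(n) = \frac{5 n \left(n - 1\right)}{3 \left(n^{2} + 5 n + 6\right)}

r(k) = k*(k + 1)/((k - 1)*(k + 4)) after simplifying.
A = k + 1, B = k + 4, C = k - 1.
Need (k + 1)·f(k+1) − (k + 3)·f(k) = k - 1.
From deg A=1, deg B=1, deg C=1: d=2.
A polynomial solution: f(k) = -k.
Then R = B(k−1)f/C = -k*(k + 3)/(k - 1), so s_k = R(k)·t_k = -10*k/((k + 1)*(k + 2)).
Δs = 10*(k - 1)/(k**3 + 6*k**2 + 11*k + 6), as required.
Telescope: S(n) = s_(n+1) − s_(2) = 10*(-n - 1)/(n**2 + 5*n + 6) − (-5/3) = 5*n*(n - 1)/(3*(n**2 + 5*n + 6)).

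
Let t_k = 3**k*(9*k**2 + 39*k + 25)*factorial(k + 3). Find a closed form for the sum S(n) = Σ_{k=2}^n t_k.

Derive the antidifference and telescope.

Ratio r(k) = 3*(9*k**3 + 93*k**2 + 301*k + 292)/(9*k**2 + 39*k + 25).
A = 3*k + 12, B = 1, C = k**2 + 13*k/3 + 25/9.
Set up (3*k + 12)·f(k+1) − (1)·f(k) − (k**2 + 13*k/3 + 25/9) = 0.
Degrees (1,0,2) ⇒ d ≤ 1.
Solve for f: f(k) = (3*k - 1)/9 (degree 1 ≤ 1).
Certificate R = B(k−1)f/C = (3*k - 1)/(9*k**2 + 39*k + 25) gives s_k = 3**k*(3*k - 1)*factorial(k + 3).
s_(k+1) − s_k = 3**k*(9*k**2 + 39*k + 25)*factorial(k + 3) = t_k.
Telescope: S(n) = s_(n+1) − s_(2) = 3**(n + 1)*(3*n + 2)*factorial(n + 4) − (5400) = 9*3**n*n*factorial(n + 4) + 6*3**n*factorial(n + 4) - 5400.

S(n) = 9*3**n*n*factorial(n + 4) + 6*3**n*factorial(n + 4) - 5400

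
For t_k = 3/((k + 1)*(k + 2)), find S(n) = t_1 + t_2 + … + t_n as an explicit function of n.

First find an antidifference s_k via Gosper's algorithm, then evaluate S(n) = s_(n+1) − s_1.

S(n) = 3*n/(2*(n + 2))

t_(k+1)/t_k = (k + 1)/(k + 3).
Factor: A=k + 1; B=k + 3; C=1.
Solve (k + 1)·f(k+1) − (k + 2)·f(k) = 1.
d = 1 from the (1,1,0) case.
Solving with deg f ≤ 1: f(k) = k.
So s_k = (B(k−1)f/C)·t_k = (k*(k + 2))·t_k = 3*k/(k + 1).
Verify: 3/(k**2 + 3*k + 2) matches t_k.
Telescope: S(n) = s_(n+1) − s_(1) = 3*(n + 1)/(n + 2) − (3/2) = 3*n/(2*(n + 2)).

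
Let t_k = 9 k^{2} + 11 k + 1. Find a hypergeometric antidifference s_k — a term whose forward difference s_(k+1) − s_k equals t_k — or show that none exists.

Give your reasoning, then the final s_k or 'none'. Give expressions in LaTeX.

The ratio is (9*k**2 + 29*k + 21)/(9*k**2 + 11*k + 1).
So A=1 and B=1, with C=k**2 + 11*k/9 + 1/9.
Key eq: (1)·f(k+1) = (1)·f(k) + (k**2 + 11*k/9 + 1/9).
deg f ≤ 3 (via 0,0,2).
Solve for f: f(k) = k*(3*k**2 + k - 3)/9 (degree 3 ≤ 3).
So s_k = (B(k−1)f/C)·t_k = (k*(3*k**2 + k - 3)/(9*k**2 + 11*k + 1))·t_k = k*(3*k**2 + k - 3).
Check: Δs_k = 9*k**2 + 11*k + 1. ✓

s_k = k \left(3 k^{2} + k - 3\right)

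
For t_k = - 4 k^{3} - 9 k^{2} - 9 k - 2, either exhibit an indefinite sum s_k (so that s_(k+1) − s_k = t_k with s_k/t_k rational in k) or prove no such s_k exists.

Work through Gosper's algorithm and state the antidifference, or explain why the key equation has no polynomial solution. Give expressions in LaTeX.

Step 1: r(k) = (4*k**3 + 21*k**2 + 39*k + 24)/(4*k**3 + 9*k**2 + 9*k + 2).
Take A(k)=1, B(k)=1, C(k)=k**3 + 9*k**2/4 + 9*k/4 + 1/2.
Key eq: (1)·f(k+1) = (1)·f(k) + (k**3 + 9*k**2/4 + 9*k/4 + 1/2).
Bound: deg f ≤ 4.
Solving with deg f ≤ 4: f(k) = k*(k**3 + k**2 + k - 1)/4.
So s_k = (B(k−1)f/C)·t_k = (k*(k**3 + k**2 + k - 1)/(4*k**3 + 9*k**2 + 9*k + 2))·t_k = k*(-k**3 - k**2 - k + 1).
Δs = -4*k**3 - 9*k**2 - 9*k - 2, as required.

s_k = k \left(- k^{3} - k^{2} - k + 1\right)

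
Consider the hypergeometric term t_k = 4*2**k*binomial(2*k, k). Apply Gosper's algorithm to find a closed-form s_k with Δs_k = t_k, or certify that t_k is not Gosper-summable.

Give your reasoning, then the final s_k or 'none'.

none — t_k is not Gosper-summable

Step 1: r(k) = 4*(2*k + 1)/(k + 1).
Take A(k)=8*k + 4, B(k)=k + 1, C(k)=1.
Set up (8*k + 4)·f(k+1) − (k)·f(k) − (1) = 0.
d = -1 from the (1,1,0) case.
Negative degree bound (-1): no f exists, t_k not Gosper-summable.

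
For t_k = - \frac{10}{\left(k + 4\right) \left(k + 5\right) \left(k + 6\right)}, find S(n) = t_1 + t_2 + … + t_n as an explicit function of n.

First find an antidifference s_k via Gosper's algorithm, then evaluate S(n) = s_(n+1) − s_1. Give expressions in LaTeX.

The ratio is (k + 4)/(k + 7).
A = k + 4, B = k + 7, C = 1.
Solve (k + 4)·f(k+1) − (k + 6)·f(k) = 1.
deg f ≤ 2 (via 1,1,0).
A polynomial solution: f(k) = k*(k + 9)/40.
R(k) = B(k−1)·f(k)/C(k) = k*(k + 6)*(k + 9)/40; s_k = R·t_k = k*(-k - 9)/(4*(k + 4)*(k + 5)).
s_(k+1) − s_k = -10/(k**3 + 15*k**2 + 74*k + 120) = t_k.
Telescope: S(n) = s_(n+1) − s_(1) = (-n**2 - 11*n - 10)/(4*(n**2 + 11*n + 30)) − (-1/12) = n*(-n - 11)/(6*(n**2 + 11*n + 30)).

S(n) = \frac{n \left(- n - 11\right)}{6 \left(n^{2} + 11 n + 30\right)}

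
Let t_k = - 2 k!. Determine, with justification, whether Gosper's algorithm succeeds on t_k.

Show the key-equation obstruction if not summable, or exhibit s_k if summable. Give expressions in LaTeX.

The ratio is k + 1.
So A=k + 1 and B=1, with C=1.
f must satisfy (k + 1)·f(k+1) − (1)·f(k) = 1.
From deg A=1, deg B=0, deg C=0: d=-1.
deg f ≤ -1 is impossible — no certificate.

No — key equation has no polynomial f.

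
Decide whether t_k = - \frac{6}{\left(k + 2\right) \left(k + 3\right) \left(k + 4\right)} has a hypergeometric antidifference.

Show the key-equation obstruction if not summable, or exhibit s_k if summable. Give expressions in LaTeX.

t_(k+1)/t_k = (k + 2)/(k + 5).
A = k + 2, B = k + 5, C = 1.
Key eq: (k + 2)·f(k+1) = (k + 4)·f(k) + (1).
d = 2 from the (1,1,0) case.
Match coefficients ⇒ f(k) = k*(k + 5)/12.
R(k) = B(k−1)·f(k)/C(k) = k*(k + 4)*(k + 5)/12; s_k = R·t_k = k*(-k - 5)/(2*(k + 2)*(k + 3)).
s_(k+1) − s_k = -6/(k**3 + 9*k**2 + 26*k + 24) = t_k.

Yes. s_k = \frac{k \left(- k - 5\right)}{2 \left(k + 2\right) \left(k + 3\right)}.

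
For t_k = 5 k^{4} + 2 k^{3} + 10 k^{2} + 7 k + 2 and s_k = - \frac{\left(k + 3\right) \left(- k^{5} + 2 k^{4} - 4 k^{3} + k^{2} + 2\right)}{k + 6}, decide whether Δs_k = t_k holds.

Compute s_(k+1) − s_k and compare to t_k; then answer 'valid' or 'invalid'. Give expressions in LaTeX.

s_(k+1) = k*(k**5 + 7*k**4 + 18*k**3 + 33*k**2 + 43*k + 28)/(k + 7)
s_(k+1) − s_k = (5*k**6 + 55*k**5 + 144*k**4 + 167*k**3 + 309*k**2 + 188*k + 42)/(k**2 + 13*k + 42)
(s_(k+1) − s_k) − t_k = 6*(-2*k**5 - 17*k**4 - 9*k**3 - 34*k**2 - 22*k - 7)/(k**2 + 13*k + 42)

Invalid: residual \frac{6 \left(- 2 k^{5} - 17 k^{4} - 9 k^{3} - 34 k^{2} - 22 k - 7\right)}{k^{2} + 13 k + 42} ≠ 0.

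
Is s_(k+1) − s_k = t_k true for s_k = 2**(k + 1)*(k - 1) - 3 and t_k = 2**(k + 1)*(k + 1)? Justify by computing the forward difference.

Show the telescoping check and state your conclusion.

valid; difference matches t_k

s_(k+1) = 2**(k + 2)*k - 3
s_(k+1) − s_k = 2**(k + 1)*(k + 1)
(s_(k+1) − s_k) − t_k = 0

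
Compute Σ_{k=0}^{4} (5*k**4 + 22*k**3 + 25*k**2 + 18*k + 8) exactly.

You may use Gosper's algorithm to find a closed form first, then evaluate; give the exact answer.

t_(k+1)/t_k = (5*k**4 + 42*k**3 + 121*k**2 + 154*k + 78)/(5*k**4 + 22*k**3 + 25*k**2 + 18*k + 8).
Factor: A=1; B=1; C=k**4 + 22*k**3/5 + 5*k**2 + 18*k/5 + 8/5.
Need (1)·f(k+1) − (1)·f(k) = k**4 + 22*k**3/5 + 5*k**2 + 18*k/5 + 8/5.
Degrees (0,0,4) ⇒ d ≤ 5.
Solve for f: f(k) = k*(k**4 + 3*k**3 - k**2 + 2*k + 3)/5 (degree 5 ≤ 5).
Then R = B(k−1)f/C = k*(k**4 + 3*k**3 - k**2 + 2*k + 3)/(5*k**4 + 22*k**3 + 25*k**2 + 18*k + 8), so s_k = R(k)·t_k = k*(k**4 + 3*k**3 - k**2 + 2*k + 3).
Δs = 5*k**4 + 22*k**3 + 25*k**2 + 18*k + 8, as required.
Telescoping: Σ = s_(5) − s_(0) = 4940 − (0) = 4940.

Σ = 4940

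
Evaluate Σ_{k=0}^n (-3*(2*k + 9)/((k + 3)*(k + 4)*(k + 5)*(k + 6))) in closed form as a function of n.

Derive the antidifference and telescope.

S(n) = (-n**2 - 10*n - 9)/(5*(n**2 + 10*n + 24))

Step 1: r(k) = (k + 3)*(2*k + 11)/((k + 7)*(2*k + 9)).
Normal form (A,B,C) = (k + 3, k + 7, k + 9/2).
Set up (k + 3)·f(k+1) − (k + 6)·f(k) − (k + 9/2) = 0.
d = 3 from the (1,1,1) case.
Coefficient equations give f(k) = k*(k + 4)*(k + 8)/30.
Then R = B(k−1)f/C = k*(k + 4)*(k + 6)*(k + 8)/(15*(2*k + 9)), so s_k = R(k)·t_k = k*(-k - 8)/(5*(k**2 + 8*k + 15)).
s_(k+1) − s_k = 3*(-2*k - 9)/(k**4 + 18*k**3 + 119*k**2 + 342*k + 360) = t_k.
Σ_(k=0)^n t_k = s_(n+1) − s_(0) = ((-n**2 - 10*n - 9)/(5*(n**2 + 10*n + 24))) − (0), i.e. (-n**2 - 10*n - 9)/(5*(n**2 + 10*n + 24)).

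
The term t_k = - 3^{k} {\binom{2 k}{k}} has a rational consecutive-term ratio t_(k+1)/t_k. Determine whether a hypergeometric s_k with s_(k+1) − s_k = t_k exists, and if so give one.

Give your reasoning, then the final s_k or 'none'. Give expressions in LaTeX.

The ratio is 6*(2*k + 1)/(k + 1).
Gosper form: A/B · C(k+1)/C(k) with A=12*k + 6, B=k + 1, C=1.
Set up (12*k + 6)·f(k+1) − (k)·f(k) − (1) = 0.
d = -1 from the (1,1,0) case.
d = -1 < 0 ⇒ no nonzero polynomial f; not summable.

none — t_k is not Gosper-summable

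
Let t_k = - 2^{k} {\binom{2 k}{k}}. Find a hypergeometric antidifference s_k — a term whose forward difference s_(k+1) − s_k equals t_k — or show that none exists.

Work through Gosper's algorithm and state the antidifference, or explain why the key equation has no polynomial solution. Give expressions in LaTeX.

Step 1: r(k) = 4*(2*k + 1)/(k + 1).
Normal form (A,B,C) = (8*k + 4, k + 1, 1).
Need (8*k + 4)·f(k+1) − (k)·f(k) = 1.
d = -1 from the (1,1,0) case.
Bound -1 < 0, so the key equation has no polynomial solution.

no hypergeometric antidifference exists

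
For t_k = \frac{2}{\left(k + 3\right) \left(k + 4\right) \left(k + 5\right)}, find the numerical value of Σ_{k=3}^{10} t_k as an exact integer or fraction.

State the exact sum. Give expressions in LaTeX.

Σ = 2/105

Step 1: r(k) = (k + 3)/(k + 6).
Factor: A=k + 3; B=k + 6; C=1.
Set up (k + 3)·f(k+1) − (k + 5)·f(k) − (1) = 0.
From deg A=1, deg B=1, deg C=0: d=2.
Match coefficients ⇒ f(k) = k*(k + 7)/24.
Certificate R = B(k−1)f/C = k*(k + 5)*(k + 7)/24 gives s_k = k*(k + 7)/(12*(k + 3)*(k + 4)).
Δs = 2/(k**3 + 12*k**2 + 47*k + 60), as required.
Sum = s_(11) − s_(3); s_(11) = 11/140, s_(3) = 5/84 ⇒ 2/105.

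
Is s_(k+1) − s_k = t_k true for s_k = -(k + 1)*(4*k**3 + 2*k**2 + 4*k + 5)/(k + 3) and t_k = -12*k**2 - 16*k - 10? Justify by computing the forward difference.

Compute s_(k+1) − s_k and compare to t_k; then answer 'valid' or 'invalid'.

s_(k+1) = (-4*k**4 - 22*k**3 - 48*k**2 - 55*k - 30)/(k + 4)
s_(k+1) − s_k = 2*(-6*k**4 - 42*k**3 - 83*k**2 - 77*k - 35)/(k**2 + 7*k + 12)
(s_(k+1) − s_k) − t_k = 2*(8*k**3 + 50*k**2 + 54*k + 25)/(k**2 + 7*k + 12)

Invalid: residual 2*(8*k**3 + 50*k**2 + 54*k + 25)/(k**2 + 7*k + 12) ≠ 0.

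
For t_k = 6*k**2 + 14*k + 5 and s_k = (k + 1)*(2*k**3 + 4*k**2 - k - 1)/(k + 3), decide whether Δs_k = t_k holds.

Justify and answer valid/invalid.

s_(k+1) = (2*k**4 + 14*k**3 + 33*k**2 + 30*k + 8)/(k + 4)
s_(k+1) − s_k = (6*k**4 + 48*k**3 + 119*k**2 + 107*k + 28)/(k**2 + 7*k + 12)
(s_(k+1) − s_k) − t_k = 8*(-k**3 - 7*k**2 - 12*k - 4)/(k**2 + 7*k + 12)

Invalid: residual 8*(-k**3 - 7*k**2 - 12*k - 4)/(k**2 + 7*k + 12) ≠ 0.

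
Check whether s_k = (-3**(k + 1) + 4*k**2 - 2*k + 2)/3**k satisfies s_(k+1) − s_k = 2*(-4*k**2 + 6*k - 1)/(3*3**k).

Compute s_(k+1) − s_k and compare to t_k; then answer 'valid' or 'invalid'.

valid (s_(k+1) − s_k reduces to t_k)

s_(k+1) = (-9*3**k - 2*k + 4*(k + 1)**2)/(3*3**k)
s_(k+1) − s_k = 2*(-4*k**2 + 6*k - 1)/(3*3**k)
(s_(k+1) − s_k) − t_k = 0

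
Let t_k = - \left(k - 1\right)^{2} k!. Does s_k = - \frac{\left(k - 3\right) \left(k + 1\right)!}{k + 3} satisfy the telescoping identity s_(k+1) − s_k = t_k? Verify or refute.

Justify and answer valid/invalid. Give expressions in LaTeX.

s_(k+1) = -(k - 2)*factorial(k + 2)/(k + 4)
s_(k+1) − s_k = -k*(k**2 + 2*k - 5)*factorial(k + 1)/((k + 3)*(k + 4))
(s_(k+1) − s_k) − t_k = 2*(k**3 + k**2 - 6*k + 6)*factorial(k)/((k + 3)*(k + 4))

Invalid: residual \frac{2 \left(k^{3} + k^{2} - 6 k + 6\right) k!}{\left(k + 3\right) \left(k + 4\right)} ≠ 0.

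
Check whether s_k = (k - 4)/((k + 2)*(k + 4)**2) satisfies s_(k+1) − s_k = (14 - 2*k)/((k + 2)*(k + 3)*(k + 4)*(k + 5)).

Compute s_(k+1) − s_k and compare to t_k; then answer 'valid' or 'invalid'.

s_(k+1) = (k - 3)/((k + 3)*(k + 5)**2)
s_(k+1) − s_k = -(k - 4)/((k + 2)*(k + 4)**2) + (k - 3)/((k + 3)*(k + 5)**2)
(s_(k+1) − s_k) − t_k = (3*k**2 - 5*k - 76)/(k**6 + 23*k**5 + 217*k**4 + 1073*k**3 + 2926*k**2 + 4160*k + 2400)

Invalid: residual (3*k**2 - 5*k - 76)/(k**6 + 23*k**5 + 217*k**4 + 1073*k**3 + 2926*k**2 + 4160*k + 2400) ≠ 0.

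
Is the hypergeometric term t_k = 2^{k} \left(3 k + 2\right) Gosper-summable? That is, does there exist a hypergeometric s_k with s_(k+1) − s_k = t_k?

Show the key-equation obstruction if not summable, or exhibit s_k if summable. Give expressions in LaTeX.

Compute t_(k+1)/t_k: get 2*(3*k + 5)/(3*k + 2).
Normal form (A,B,C) = (2, 1, k + 2/3).
f must satisfy (2)·f(k+1) − (1)·f(k) = k + 2/3.
deg f ≤ 1 (via 0,0,1).
Solve for f: f(k) = (3*k - 4)/3 (degree 1 ≤ 1).
Certificate R = B(k−1)f/C = (3*k - 4)/(3*k + 2) gives s_k = 2**k*(3*k - 4).
Δs = 2**k*(3*k + 2), as required.

Yes. s_k = 2^{k} \left(3 k - 4\right).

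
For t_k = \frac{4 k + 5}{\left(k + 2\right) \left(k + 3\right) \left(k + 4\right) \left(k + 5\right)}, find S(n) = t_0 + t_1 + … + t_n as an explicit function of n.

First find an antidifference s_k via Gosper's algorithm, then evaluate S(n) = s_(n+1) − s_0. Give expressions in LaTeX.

t_(k+1)/t_k = (k + 2)*(4*k + 9)/((k + 6)*(4*k + 5)).
Factor: A=k + 2; B=k + 6; C=k + 5/4.
Need (k + 2)·f(k+1) − (k + 5)·f(k) = k + 5/4.
Degrees (1,1,1) ⇒ d ≤ 3.
Coefficient equations give f(k) = k*(k**2 + 9*k + 10)/32.
Then R = B(k−1)f/C = k*(k + 5)*(k**2 + 9*k + 10)/(8*(4*k + 5)), so s_k = R(k)·t_k = k*(k**2 + 9*k + 10)/(8*(k + 2)*(k + 3)*(k + 4)).
s_(k+1) − s_k = (4*k + 5)/(k**4 + 14*k**3 + 71*k**2 + 154*k + 120) = t_k.
s_(n+1) = (n**3 + 12*n**2 + 31*n + 20)/(8*(n**3 + 12*n**2 + 47*n + 60)) and s_(0) = 0, so S(n) = (n**3 + 12*n**2 + 31*n + 20)/(8*(n**3 + 12*n**2 + 47*n + 60)).

S(n) = \frac{n^{3} + 12 n^{2} + 31 n + 20}{8 \left(n^{3} + 12 n^{2} + 47 n + 60\right)}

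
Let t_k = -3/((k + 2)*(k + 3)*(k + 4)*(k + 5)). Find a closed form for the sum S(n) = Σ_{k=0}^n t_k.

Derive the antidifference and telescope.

S(n) = (-n**3 - 12*n**2 - 47*n - 36)/(24*(n**3 + 12*n**2 + 47*n + 60))

The ratio is (k + 2)/(k + 6).
Factor: A=k + 2; B=k + 6; C=1.
Set up (k + 2)·f(k+1) − (k + 5)·f(k) − (1) = 0.
From deg A=1, deg B=1, deg C=0: d=3.
Coefficient equations give f(k) = k*(k**2 + 9*k + 26)/72.
Get s_k = R·t_k = k*(-k**2 - 9*k - 26)/(24*(k + 2)*(k + 3)*(k + 4)) with R(k) = B(k−1)f(k)/C(k) = k*(k + 5)*(k**2 + 9*k + 26)/72.
s_(k+1) − s_k = -3/(k**4 + 14*k**3 + 71*k**2 + 154*k + 120) = t_k.
Telescope: S(n) = s_(n+1) − s_(0) = (-n**3 - 12*n**2 - 47*n - 36)/(24*(n**3 + 12*n**2 + 47*n + 60)) − (0) = (-n**3 - 12*n**2 - 47*n - 36)/(24*(n**3 + 12*n**2 + 47*n + 60)).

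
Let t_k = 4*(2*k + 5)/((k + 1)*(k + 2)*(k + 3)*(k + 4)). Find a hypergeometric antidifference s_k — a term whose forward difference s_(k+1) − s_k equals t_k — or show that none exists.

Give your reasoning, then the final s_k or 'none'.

s_k = 4*k*(k + 4)/(3*(k**2 + 4*k + 3))

Step 1: r(k) = (k + 1)*(2*k + 7)/((k + 5)*(2*k + 5)).
Factor: A=k + 1; B=k + 5; C=k + 5/2.
Key eq: (k + 1)·f(k+1) = (k + 4)·f(k) + (k + 5/2).
Degrees (1,1,1) ⇒ d ≤ 3.
Solve for f: f(k) = k*(k + 2)*(k + 4)/6 (degree 3 ≤ 3).
Certificate R = B(k−1)f/C = k*(k + 2)*(k + 4)**2/(3*(2*k + 5)) gives s_k = 4*k*(k + 4)/(3*(k**2 + 4*k + 3)).
Verify: 4*(2*k + 5)/(k**4 + 10*k**3 + 35*k**2 + 50*k + 24) matches t_k.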